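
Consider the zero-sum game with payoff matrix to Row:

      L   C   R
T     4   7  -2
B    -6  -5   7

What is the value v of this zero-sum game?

16/19

Row minima: T → -2, B → -6; maximin = -2.
Column maxima: L → 4, C → 7, R → 7; minimax = 4.
-2 ≠ 4, so there is no saddle point; optimal play is mixed.
C is strictly dominated by L (it gives Row strictly more in every row), so Column never plays it.
On the remaining 2×2 (T, B vs L, R):
Let Row play T with probability p. Expected payoff against L: 4p + (-6)(1−p) = 10p − 6; against R: (-2)p + 7(1−p) = −9p + 7.
Setting these equal: 10p − 6 = −9p + 7 ⇒ 19p = 13 ⇒ p = 13/19, and the value is (10)·(13/19) − 6 = 16/19.
For Column: with q = P(L), equating T's and B's payoffs gives 6q − 2 = −13q + 7 ⇒ q = 9/19.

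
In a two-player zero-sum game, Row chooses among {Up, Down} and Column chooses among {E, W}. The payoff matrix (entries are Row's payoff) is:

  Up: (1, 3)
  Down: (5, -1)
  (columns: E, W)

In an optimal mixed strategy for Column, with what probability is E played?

Row minima: Up → 1, Down → -1; maximin = 1.
Column maxima: E → 5, W → 3; minimax = 3.
1 ≠ 3, so there is no saddle point; optimal play is mixed.
Let Row play Up with probability p. Expected payoff against E: 1p + 5(1−p) = −4p + 5; against W: 3p + (-1)(1−p) = 4p − 1.
Setting these equal: −4p + 5 = 4p − 1 ⇒ −8p = -6 ⇒ p = 3/4, and the value is (-4)·(3/4) + 5 = 2.
For Column: with q = P(E), equating Up's and Down's payoffs gives −2q + 3 = 6q − 1 ⇒ q = 1/2.

1/2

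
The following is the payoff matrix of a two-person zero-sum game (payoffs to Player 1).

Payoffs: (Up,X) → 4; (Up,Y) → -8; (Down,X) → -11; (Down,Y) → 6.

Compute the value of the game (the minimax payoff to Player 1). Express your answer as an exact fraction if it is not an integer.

-64/29

Row minima: Up → -8, Down → -11; maximin = -8.
Column maxima: X → 4, Y → 6; minimax = 4.
-8 ≠ 4, so there is no saddle point; optimal play is mixed.
Let Player 1 play Up with probability p. Expected payoff against X: 4p + (-11)(1−p) = 15p − 11; against Y: (-8)p + 6(1−p) = −14p + 6.
Setting these equal: 15p − 11 = −14p + 6 ⇒ 29p = 17 ⇒ p = 17/29, and the value is (15)·(17/29) − 11 = -64/29.
For Player 2: with q = P(X), equating Up's and Down's payoffs gives 12q − 8 = −17q + 6 ⇒ q = 14/29.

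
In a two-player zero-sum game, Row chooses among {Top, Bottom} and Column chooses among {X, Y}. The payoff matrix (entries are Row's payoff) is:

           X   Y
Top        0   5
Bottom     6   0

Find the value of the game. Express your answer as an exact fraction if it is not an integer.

Row minima: Top → 0, Bottom → 0; maximin = 0.
Column maxima: X → 6, Y → 5; minimax = 5.
0 ≠ 5, so there is no saddle point; optimal play is mixed.
Let Row play Top with probability p. Expected payoff against X: 0p + 6(1−p) = −6p + 6; against Y: 5p + 0(1−p) = 5p.
Setting these equal: −6p + 6 = 5p ⇒ −11p = -6 ⇒ p = 6/11, and the value is (-6)·(6/11) + 6 = 30/11.
For Column: with q = P(X), equating Top's and Bottom's payoffs gives −5q + 5 = 6q ⇒ q = 5/11.

30/11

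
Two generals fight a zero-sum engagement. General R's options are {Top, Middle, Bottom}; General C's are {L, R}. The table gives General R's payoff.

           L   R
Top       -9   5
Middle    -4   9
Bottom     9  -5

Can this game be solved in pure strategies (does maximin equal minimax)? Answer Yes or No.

No

Row minima: Top → -9, Middle → -4, Bottom → -5; maximin = -4.
Column maxima: L → 9, R → 9; minimax = 9.
-4 ≠ 9, so no pure-strategy equilibrium exists.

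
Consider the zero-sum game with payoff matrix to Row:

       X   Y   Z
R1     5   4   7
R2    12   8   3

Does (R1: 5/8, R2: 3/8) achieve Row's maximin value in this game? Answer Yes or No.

Against X this mix gives (5/8)·5 + (3/8)·12 = 61/8.
Against Y this mix gives (5/8)·4 + (3/8)·8 = 11/2.
Against Z this mix gives (5/8)·7 + (3/8)·3 = 11/2.
All of Column's active replies (Y, Z) yield 11/2, and no column does worse for Row. The mix makes Column indifferent and guarantees 11/2, so it is optimal.

Yes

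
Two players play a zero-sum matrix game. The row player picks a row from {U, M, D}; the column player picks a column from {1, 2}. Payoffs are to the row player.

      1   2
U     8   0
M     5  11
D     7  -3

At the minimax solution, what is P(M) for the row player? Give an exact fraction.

4/7

Row minima: U → 0, M → 5, D → -3; maximin = 5.
Column maxima: 1 → 8, 2 → 11; minimax = 8.
5 ≠ 8, so there is no saddle point; optimal play is mixed.
D is strictly dominated by U, so the row player never plays it.
On the remaining 2×2 (U, M vs 1, 2):
Let the row player play U with probability p. Expected payoff against 1: 8p + 5(1−p) = 3p + 5; against 2: 0p + 11(1−p) = −11p + 11.
Setting these equal: 3p + 5 = −11p + 11 ⇒ 14p = 6 ⇒ p = 3/7, and the value is (3)·(3/7) + 5 = 44/7.
For the column player: with q = P(1), equating U's and M's payoffs gives 8q = −6q + 11 ⇒ q = 11/14.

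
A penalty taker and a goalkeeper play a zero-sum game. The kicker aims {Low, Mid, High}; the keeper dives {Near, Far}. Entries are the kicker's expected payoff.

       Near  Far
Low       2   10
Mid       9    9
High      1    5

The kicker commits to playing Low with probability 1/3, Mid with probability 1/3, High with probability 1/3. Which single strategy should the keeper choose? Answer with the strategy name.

Near

If the keeper plays Near, the kicker's expected payoff is (1/3)·2 + (1/3)·9 + (1/3)·1 = 4.
If the keeper plays Far, the kicker's expected payoff is (1/3)·10 + (1/3)·9 + (1/3)·5 = 8.
The keeper minimizes the kicker's payoff; the smallest is 4, so the best response is Near.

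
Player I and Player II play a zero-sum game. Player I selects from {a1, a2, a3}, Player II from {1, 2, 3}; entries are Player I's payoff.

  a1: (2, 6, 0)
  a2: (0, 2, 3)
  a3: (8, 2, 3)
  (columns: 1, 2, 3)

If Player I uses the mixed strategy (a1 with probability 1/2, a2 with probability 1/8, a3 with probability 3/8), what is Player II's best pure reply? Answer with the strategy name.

3

If Player II plays 1, Player I's expected payoff is (1/2)·2 + (1/8)·0 + (3/8)·8 = 4.
If Player II plays 2, Player I's expected payoff is (1/2)·6 + (1/8)·2 + (3/8)·2 = 4.
If Player II plays 3, Player I's expected payoff is (1/2)·0 + (1/8)·3 + (3/8)·3 = 3/2.
Player II minimizes Player I's payoff; the smallest is 3/2, so the best response is 3.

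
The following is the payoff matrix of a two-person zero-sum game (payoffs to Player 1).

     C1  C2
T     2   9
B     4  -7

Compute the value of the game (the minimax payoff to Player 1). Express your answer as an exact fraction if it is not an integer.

Row minima: T → 2, B → -7; maximin = 2.
Column maxima: C1 → 4, C2 → 9; minimax = 4.
2 ≠ 4, so there is no saddle point; optimal play is mixed.
Let Player 1 play T with probability p. Expected payoff against C1: 2p + 4(1−p) = −2p + 4; against C2: 9p + (-7)(1−p) = 16p − 7.
Setting these equal: −2p + 4 = 16p − 7 ⇒ −18p = -11 ⇒ p = 11/18, and the value is (-2)·(11/18) + 4 = 25/9.
For Player 2: with q = P(C1), equating T's and B's payoffs gives −7q + 9 = 11q − 7 ⇒ q = 8/9.

25/9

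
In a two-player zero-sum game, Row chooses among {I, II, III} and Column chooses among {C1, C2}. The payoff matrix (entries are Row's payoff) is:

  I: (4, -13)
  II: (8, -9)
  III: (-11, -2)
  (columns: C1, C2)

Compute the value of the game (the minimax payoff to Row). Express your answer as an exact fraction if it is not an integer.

Row minima: I → -13, II → -9, III → -11; maximin = -9.
Column maxima: C1 → 8, C2 → -2; minimax = -2.
-9 ≠ -2, so there is no saddle point; optimal play is mixed.
I is strictly dominated by II, so Row never plays it.
On the remaining 2×2 (II, III vs C1, C2):
Let Row play II with probability p. Expected payoff against C1: 8p + (-11)(1−p) = 19p − 11; against C2: (-9)p + (-2)(1−p) = −7p − 2.
Setting these equal: 19p − 11 = −7p − 2 ⇒ 26p = 9 ⇒ p = 9/26, and the value is (19)·(9/26) − 11 = -115/26.
For Column: with q = P(C1), equating II's and III's payoffs gives 17q − 9 = −9q − 2 ⇒ q = 7/26.

-115/26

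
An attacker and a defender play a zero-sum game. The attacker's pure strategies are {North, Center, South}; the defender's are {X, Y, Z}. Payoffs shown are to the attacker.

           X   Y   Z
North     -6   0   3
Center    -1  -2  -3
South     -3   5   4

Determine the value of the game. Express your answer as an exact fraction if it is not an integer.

Row minima: North → -6, Center → -3, South → -3; maximin = -3.
Column maxima: X → -1, Y → 5, Z → 4; minimax = -1.
-3 ≠ -1, so there is no saddle point; optimal play is mixed.
North is strictly dominated by South, so the attacker never plays it.
With North eliminated, Y is strictly dominated by Z (it gives the attacker strictly more in every remaining row), so the defender never plays it.
On the remaining 2×2 (Center, South vs X, Z):
Let the attacker play Center with probability p. Expected payoff against X: (-1)p + (-3)(1−p) = 2p − 3; against Z: (-3)p + 4(1−p) = −7p + 4.
Setting these equal: 2p − 3 = −7p + 4 ⇒ 9p = 7 ⇒ p = 7/9, and the value is (2)·(7/9) − 3 = -13/9.
For the defender: with q = P(X), equating Center's and South's payoffs gives 2q − 3 = −7q + 4 ⇒ q = 7/9.

-13/9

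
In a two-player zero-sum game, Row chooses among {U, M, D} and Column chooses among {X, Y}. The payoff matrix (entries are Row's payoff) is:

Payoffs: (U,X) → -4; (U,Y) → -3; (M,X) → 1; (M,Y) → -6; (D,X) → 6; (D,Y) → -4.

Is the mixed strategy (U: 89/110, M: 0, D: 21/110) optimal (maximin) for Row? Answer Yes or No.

Against X this mix gives (89/110)·(-4) + (21/110)·6 = -23/11.
Against Y this mix gives (89/110)·(-3) + (21/110)·(-4) = -351/110.
Column will play Y, holding Row to -351/110. Shifting weight toward the row that does better against Y would raise this floor (the equalizing mix achieves -34/11 against both Y and X), so the proposed strategy is not optimal.

No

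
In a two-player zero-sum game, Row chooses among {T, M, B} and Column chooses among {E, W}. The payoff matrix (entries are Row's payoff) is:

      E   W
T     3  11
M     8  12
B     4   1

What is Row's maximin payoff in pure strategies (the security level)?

8

Row minima: T → 3, M → 8, B → 1.
The best of these is 8.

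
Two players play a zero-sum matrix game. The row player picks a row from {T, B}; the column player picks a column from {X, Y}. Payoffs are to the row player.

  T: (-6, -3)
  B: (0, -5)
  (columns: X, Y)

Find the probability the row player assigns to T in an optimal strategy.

Row minima: T → -6, B → -5; maximin = -5.
Column maxima: X → 0, Y → -3; minimax = -3.
-5 ≠ -3, so there is no saddle point; optimal play is mixed.
Let the row player play T with probability p. Expected payoff against X: (-6)p + 0(1−p) = −6p; against Y: (-3)p + (-5)(1−p) = 2p − 5.
Setting these equal: −6p = 2p − 5 ⇒ −8p = -5 ⇒ p = 5/8, and the value is (-6)·(5/8) = -15/4.
For the column player: with q = P(X), equating T's and B's payoffs gives −3q − 3 = 5q − 5 ⇒ q = 1/4.

5/8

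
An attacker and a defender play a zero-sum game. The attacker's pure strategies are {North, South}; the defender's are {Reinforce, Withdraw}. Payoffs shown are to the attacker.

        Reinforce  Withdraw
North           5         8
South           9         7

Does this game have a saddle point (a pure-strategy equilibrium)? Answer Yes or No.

No

Row minima: North → 5, South → 7; maximin = 7.
Column maxima: Reinforce → 9, Withdraw → 8; minimax = 8.
7 ≠ 8, so no pure-strategy equilibrium exists.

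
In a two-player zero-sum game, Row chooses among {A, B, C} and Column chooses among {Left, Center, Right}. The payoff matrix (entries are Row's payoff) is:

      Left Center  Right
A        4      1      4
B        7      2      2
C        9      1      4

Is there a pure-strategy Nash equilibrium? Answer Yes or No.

Row minima: A → 1, B → 2, C → 1; maximin = 2.
Column maxima: Left → 9, Center → 2, Right → 4; minimax = 2.
maximin = minimax = 2, so a saddle point exists.

Yes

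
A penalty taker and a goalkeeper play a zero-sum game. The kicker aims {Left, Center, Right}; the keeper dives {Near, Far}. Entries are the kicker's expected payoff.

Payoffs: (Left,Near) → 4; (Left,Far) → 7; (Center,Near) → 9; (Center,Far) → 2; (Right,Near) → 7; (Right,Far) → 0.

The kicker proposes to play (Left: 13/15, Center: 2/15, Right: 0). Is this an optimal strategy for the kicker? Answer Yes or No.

Against Near this mix gives (13/15)·4 + (2/15)·9 = 14/3.
Against Far this mix gives (13/15)·7 + (2/15)·2 = 19/3.
The keeper will play Near, holding the kicker to 14/3. Shifting weight toward the row that does better against Near would raise this floor (the equalizing mix achieves 11/2 against both Near and Far), so the proposed strategy is not optimal.

No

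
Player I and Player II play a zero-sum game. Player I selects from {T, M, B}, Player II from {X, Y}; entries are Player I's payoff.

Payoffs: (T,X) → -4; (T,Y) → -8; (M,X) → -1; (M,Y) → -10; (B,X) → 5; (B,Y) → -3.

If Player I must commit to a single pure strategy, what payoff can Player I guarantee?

-3

Row minima: T → -8, M → -10, B → -3.
The best of these is -3.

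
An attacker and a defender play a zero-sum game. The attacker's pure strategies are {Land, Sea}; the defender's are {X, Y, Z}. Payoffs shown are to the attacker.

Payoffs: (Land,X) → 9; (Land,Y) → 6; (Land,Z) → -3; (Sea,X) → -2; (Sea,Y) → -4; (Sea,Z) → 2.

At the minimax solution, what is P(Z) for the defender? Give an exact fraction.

2/3

Row minima: Land → -3, Sea → -4; maximin = -3.
Column maxima: X → 9, Y → 6, Z → 2; minimax = 2.
-3 ≠ 2, so there is no saddle point; optimal play is mixed.
X is strictly dominated by Y (it gives the attacker strictly more in every row), so the defender never plays it.
On the remaining 2×2 (Land, Sea vs Y, Z):
Let the attacker play Land with probability p. Expected payoff against Y: 6p + (-4)(1−p) = 10p − 4; against Z: (-3)p + 2(1−p) = −5p + 2.
Setting these equal: 10p − 4 = −5p + 2 ⇒ 15p = 6 ⇒ p = 2/5, and the value is (10)·(2/5) − 4 = 0.
For the defender: with q = P(Y), equating Land's and Sea's payoffs gives 9q − 3 = −6q + 2 ⇒ q = 1/3.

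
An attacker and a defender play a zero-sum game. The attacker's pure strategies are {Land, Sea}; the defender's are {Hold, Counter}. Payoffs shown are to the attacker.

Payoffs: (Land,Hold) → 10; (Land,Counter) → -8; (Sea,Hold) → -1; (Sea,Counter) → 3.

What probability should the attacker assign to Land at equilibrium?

2/11

Row minima: Land → -8, Sea → -1; maximin = -1.
Column maxima: Hold → 10, Counter → 3; minimax = 3.
-1 ≠ 3, so there is no saddle point; optimal play is mixed.
Let the attacker play Land with probability p. Expected payoff against Hold: 10p + (-1)(1−p) = 11p − 1; against Counter: (-8)p + 3(1−p) = −11p + 3.
Setting these equal: 11p − 1 = −11p + 3 ⇒ 22p = 4 ⇒ p = 2/11, and the value is (11)·(2/11) − 1 = 1.
For the defender: with q = P(Hold), equating Land's and Sea's payoffs gives 18q − 8 = −4q + 3 ⇒ q = 1/2.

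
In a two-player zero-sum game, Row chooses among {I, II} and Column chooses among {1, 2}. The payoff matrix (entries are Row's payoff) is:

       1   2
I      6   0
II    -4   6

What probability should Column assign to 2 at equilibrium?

5/8

Row minima: I → 0, II → -4; maximin = 0.
Column maxima: 1 → 6, 2 → 6; minimax = 6.
0 ≠ 6, so there is no saddle point; optimal play is mixed.
Let Row play I with probability p. Expected payoff against 1: 6p + (-4)(1−p) = 10p − 4; against 2: 0p + 6(1−p) = −6p + 6.
Setting these equal: 10p − 4 = −6p + 6 ⇒ 16p = 10 ⇒ p = 5/8, and the value is (10)·(5/8) − 4 = 9/4.
For Column: with q = P(1), equating I's and II's payoffs gives 6q = −10q + 6 ⇒ q = 3/8.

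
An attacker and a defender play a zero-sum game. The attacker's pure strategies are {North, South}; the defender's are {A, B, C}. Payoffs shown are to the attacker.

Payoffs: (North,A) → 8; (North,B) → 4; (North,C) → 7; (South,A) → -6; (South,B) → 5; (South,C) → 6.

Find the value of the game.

64/15

Row minima: North → 4, South → -6; maximin = 4.
Column maxima: A → 8, B → 5, C → 7; minimax = 5.
4 ≠ 5, so there is no saddle point; optimal play is mixed.
C is strictly dominated by B (it gives the attacker strictly more in every row), so the defender never plays it.
On the remaining 2×2 (North, South vs A, B):
Let the attacker play North with probability p. Expected payoff against A: 8p + (-6)(1−p) = 14p − 6; against B: 4p + 5(1−p) = −p + 5.
Setting these equal: 14p − 6 = −p + 5 ⇒ 15p = 11 ⇒ p = 11/15, and the value is (14)·(11/15) − 6 = 64/15.
For the defender: with q = P(A), equating North's and South's payoffs gives 4q + 4 = −11q + 5 ⇒ q = 1/15.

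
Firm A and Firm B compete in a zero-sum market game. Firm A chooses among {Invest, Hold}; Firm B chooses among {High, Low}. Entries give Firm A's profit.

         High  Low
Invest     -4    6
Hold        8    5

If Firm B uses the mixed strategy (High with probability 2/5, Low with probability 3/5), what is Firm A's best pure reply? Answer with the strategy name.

Expected payoff of Invest: (2/5)·(-4) + (3/5)·6 = 2.
Expected payoff of Hold: (2/5)·8 + (3/5)·5 = 31/5.
The largest is 31/5, so Firm A's best response is Hold.

Hold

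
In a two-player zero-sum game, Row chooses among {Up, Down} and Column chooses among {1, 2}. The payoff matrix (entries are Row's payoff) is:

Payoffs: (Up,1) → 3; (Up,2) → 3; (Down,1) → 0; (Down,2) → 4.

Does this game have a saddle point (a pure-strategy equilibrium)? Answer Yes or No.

Row minima: Up → 3, Down → 0; maximin = 3.
Column maxima: 1 → 3, 2 → 4; minimax = 3.
maximin = minimax = 3, so a saddle point exists.

Yes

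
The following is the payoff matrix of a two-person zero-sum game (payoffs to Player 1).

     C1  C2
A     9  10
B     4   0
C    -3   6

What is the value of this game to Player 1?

9

Row minima: A → 9, B → 0, C → -3; maximin = 9.
Column maxima: C1 → 9, C2 → 10; minimax = 9.
Since maximin = minimax = 9, there is a saddle point and the value is 9.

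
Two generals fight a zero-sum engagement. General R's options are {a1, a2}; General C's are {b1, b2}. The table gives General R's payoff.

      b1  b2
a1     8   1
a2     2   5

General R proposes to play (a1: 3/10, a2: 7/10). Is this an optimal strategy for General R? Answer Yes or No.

Against b1 this mix gives (3/10)·8 + (7/10)·2 = 19/5.
Against b2 this mix gives (3/10)·1 + (7/10)·5 = 19/5.
All of General C's active replies (b1, b2) yield 19/5, and no column does worse for General R. The mix makes General C indifferent and guarantees 19/5, so it is optimal.

Yes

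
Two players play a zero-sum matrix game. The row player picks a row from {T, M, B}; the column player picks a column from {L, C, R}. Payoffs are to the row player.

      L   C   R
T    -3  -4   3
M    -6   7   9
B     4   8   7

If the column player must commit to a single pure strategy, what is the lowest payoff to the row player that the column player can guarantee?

Column maxima: L → 4, C → 8, R → 9.
The smallest of these is 4.

4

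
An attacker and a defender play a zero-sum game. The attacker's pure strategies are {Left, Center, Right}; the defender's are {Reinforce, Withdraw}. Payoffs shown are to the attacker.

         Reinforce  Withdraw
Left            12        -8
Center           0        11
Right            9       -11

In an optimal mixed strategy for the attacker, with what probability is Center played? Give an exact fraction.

Row minima: Left → -8, Center → 0, Right → -11; maximin = 0.
Column maxima: Reinforce → 12, Withdraw → 11; minimax = 11.
0 ≠ 11, so there is no saddle point; optimal play is mixed.
Right is strictly dominated by Left, so the attacker never plays it.
On the remaining 2×2 (Left, Center vs Reinforce, Withdraw):
Let the attacker play Left with probability p. Expected payoff against Reinforce: 12p + 0(1−p) = 12p; against Withdraw: (-8)p + 11(1−p) = −19p + 11.
Setting these equal: 12p = −19p + 11 ⇒ 31p = 11 ⇒ p = 11/31, and the value is (12)·(11/31) = 132/31.
For the defender: with q = P(Reinforce), equating Left's and Center's payoffs gives 20q − 8 = −11q + 11 ⇒ q = 19/31.

20/31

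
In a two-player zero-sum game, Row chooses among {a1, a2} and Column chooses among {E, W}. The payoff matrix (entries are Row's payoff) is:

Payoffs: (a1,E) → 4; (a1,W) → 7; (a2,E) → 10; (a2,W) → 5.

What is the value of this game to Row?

Row minima: a1 → 4, a2 → 5; maximin = 5.
Column maxima: E → 10, W → 7; minimax = 7.
5 ≠ 7, so there is no saddle point; optimal play is mixed.
Let Row play a1 with probability p. Expected payoff against E: 4p + 10(1−p) = −6p + 10; against W: 7p + 5(1−p) = 2p + 5.
Setting these equal: −6p + 10 = 2p + 5 ⇒ −8p = -5 ⇒ p = 5/8, and the value is (-6)·(5/8) + 10 = 25/4.
For Column: with q = P(E), equating a1's and a2's payoffs gives −3q + 7 = 5q + 5 ⇒ q = 1/4.

25/4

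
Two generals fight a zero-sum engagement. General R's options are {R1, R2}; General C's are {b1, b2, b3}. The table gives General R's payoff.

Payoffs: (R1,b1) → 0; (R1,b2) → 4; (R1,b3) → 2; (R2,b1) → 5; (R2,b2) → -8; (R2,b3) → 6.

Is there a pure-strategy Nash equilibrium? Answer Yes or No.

Row minima: R1 → 0, R2 → -8; maximin = 0.
Column maxima: b1 → 5, b2 → 4, b3 → 6; minimax = 4.
0 ≠ 4, so no pure-strategy equilibrium exists.

No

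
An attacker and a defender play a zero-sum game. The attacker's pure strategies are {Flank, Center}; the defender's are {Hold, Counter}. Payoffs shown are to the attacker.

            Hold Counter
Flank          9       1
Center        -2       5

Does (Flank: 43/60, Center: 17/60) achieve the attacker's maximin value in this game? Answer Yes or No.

No

Against Hold this mix gives (43/60)·9 + (17/60)·(-2) = 353/60.
Against Counter this mix gives (43/60)·1 + (17/60)·5 = 32/15.
The defender will play Counter, holding the attacker to 32/15. Shifting weight toward the row that does better against Counter would raise this floor (the equalizing mix achieves 47/15 against both Counter and Hold), so the proposed strategy is not optimal.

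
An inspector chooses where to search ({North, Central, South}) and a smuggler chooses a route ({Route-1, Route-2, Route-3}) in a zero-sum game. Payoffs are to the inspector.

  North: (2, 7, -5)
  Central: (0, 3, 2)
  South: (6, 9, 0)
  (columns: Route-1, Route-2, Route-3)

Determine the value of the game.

Row minima: North → -5, Central → 0, South → 0; maximin = 0.
Column maxima: Route-1 → 6, Route-2 → 9, Route-3 → 2; minimax = 2.
0 ≠ 2, so there is no saddle point; optimal play is mixed.
North is strictly dominated by South, so the inspector never plays it.
Route-2 is strictly dominated by Route-1 (it gives the inspector strictly more in every row), so the smuggler never plays it.
On the remaining 2×2 (Central, South vs Route-1, Route-3):
Let the inspector play Central with probability p. Expected payoff against Route-1: 0p + 6(1−p) = −6p + 6; against Route-3: 2p + 0(1−p) = 2p.
Setting these equal: −6p + 6 = 2p ⇒ −8p = -6 ⇒ p = 3/4, and the value is (-6)·(3/4) + 6 = 3/2.
For the smuggler: with q = P(Route-1), equating Central's and South's payoffs gives −2q + 2 = 6q ⇒ q = 1/4.

3/2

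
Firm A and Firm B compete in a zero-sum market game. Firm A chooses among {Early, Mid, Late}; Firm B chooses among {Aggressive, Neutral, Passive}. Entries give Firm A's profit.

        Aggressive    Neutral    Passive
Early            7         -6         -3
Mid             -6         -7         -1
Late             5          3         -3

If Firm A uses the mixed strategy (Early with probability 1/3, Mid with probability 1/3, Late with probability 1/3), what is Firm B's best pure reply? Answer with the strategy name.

If Firm B plays Aggressive, Firm A's expected payoff is (1/3)·7 + (1/3)·(-6) + (1/3)·5 = 2.
If Firm B plays Neutral, Firm A's expected payoff is (1/3)·(-6) + (1/3)·(-7) + (1/3)·3 = -10/3.
If Firm B plays Passive, Firm A's expected payoff is (1/3)·(-3) + (1/3)·(-1) + (1/3)·(-3) = -7/3.
Firm B minimizes Firm A's payoff; the smallest is -10/3, so the best response is Neutral.

Neutral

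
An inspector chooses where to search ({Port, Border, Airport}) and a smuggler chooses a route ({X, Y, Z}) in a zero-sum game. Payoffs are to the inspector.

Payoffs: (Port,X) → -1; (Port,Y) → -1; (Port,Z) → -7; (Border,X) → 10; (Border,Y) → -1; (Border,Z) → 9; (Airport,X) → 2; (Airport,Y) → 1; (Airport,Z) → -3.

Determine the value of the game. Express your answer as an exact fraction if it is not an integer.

3/7

Row minima: Port → -7, Border → -1, Airport → -3; maximin = -1.
Column maxima: X → 10, Y → 1, Z → 9; minimax = 1.
-1 ≠ 1, so there is no saddle point; optimal play is mixed.
Port is strictly dominated by Airport, so the inspector never plays it.
With Port eliminated, X is strictly dominated by Y (it gives the inspector strictly more in every remaining row), so the smuggler never plays it.
On the remaining 2×2 (Border, Airport vs Y, Z):
Let the inspector play Border with probability p. Expected payoff against Y: (-1)p + 1(1−p) = −2p + 1; against Z: 9p + (-3)(1−p) = 12p − 3.
Setting these equal: −2p + 1 = 12p − 3 ⇒ −14p = -4 ⇒ p = 2/7, and the value is (-2)·(2/7) + 1 = 3/7.
For the smuggler: with q = P(Y), equating Border's and Airport's payoffs gives −10q + 9 = 4q − 3 ⇒ q = 6/7.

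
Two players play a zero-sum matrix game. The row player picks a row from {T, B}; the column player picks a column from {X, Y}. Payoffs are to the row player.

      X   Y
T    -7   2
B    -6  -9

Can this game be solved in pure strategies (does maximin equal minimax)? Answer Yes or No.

Row minima: T → -7, B → -9; maximin = -7.
Column maxima: X → -6, Y → 2; minimax = -6.
-7 ≠ -6, so no pure-strategy equilibrium exists.

No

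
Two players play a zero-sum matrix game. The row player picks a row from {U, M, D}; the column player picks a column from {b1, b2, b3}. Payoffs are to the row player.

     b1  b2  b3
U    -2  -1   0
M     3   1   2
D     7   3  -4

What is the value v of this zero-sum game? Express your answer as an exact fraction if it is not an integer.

Row minima: U → -2, M → 1, D → -4; maximin = 1.
Column maxima: b1 → 7, b2 → 3, b3 → 2; minimax = 2.
1 ≠ 2, so there is no saddle point; optimal play is mixed.
U is strictly dominated by M, so the row player never plays it.
With U eliminated, b1 is strictly dominated by b2 (it gives the row player strictly more in every remaining row), so the column player never plays it.
On the remaining 2×2 (M, D vs b2, b3):
Let the row player play M with probability p. Expected payoff against b2: 1p + 3(1−p) = −2p + 3; against b3: 2p + (-4)(1−p) = 6p − 4.
Setting these equal: −2p + 3 = 6p − 4 ⇒ −8p = -7 ⇒ p = 7/8, and the value is (-2)·(7/8) + 3 = 5/4.
For the column player: with q = P(b2), equating M's and D's payoffs gives −q + 2 = 7q − 4 ⇒ q = 3/4.

5/4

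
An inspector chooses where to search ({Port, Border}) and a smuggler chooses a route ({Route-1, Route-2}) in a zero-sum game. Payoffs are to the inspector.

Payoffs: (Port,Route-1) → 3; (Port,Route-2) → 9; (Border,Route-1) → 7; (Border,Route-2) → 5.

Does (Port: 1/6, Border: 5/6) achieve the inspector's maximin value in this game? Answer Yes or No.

No

Against Route-1 this mix gives (1/6)·3 + (5/6)·7 = 19/3.
Against Route-2 this mix gives (1/6)·9 + (5/6)·5 = 17/3.
The smuggler will play Route-2, holding the inspector to 17/3. Shifting weight toward the row that does better against Route-2 would raise this floor (the equalizing mix achieves 6 against both Route-2 and Route-1), so the proposed strategy is not optimal.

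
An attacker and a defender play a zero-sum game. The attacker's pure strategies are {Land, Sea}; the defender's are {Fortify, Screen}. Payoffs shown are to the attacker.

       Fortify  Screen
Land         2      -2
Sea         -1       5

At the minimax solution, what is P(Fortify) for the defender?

Row minima: Land → -2, Sea → -1; maximin = -1.
Column maxima: Fortify → 2, Screen → 5; minimax = 2.
-1 ≠ 2, so there is no saddle point; optimal play is mixed.
Let the attacker play Land with probability p. Expected payoff against Fortify: 2p + (-1)(1−p) = 3p − 1; against Screen: (-2)p + 5(1−p) = −7p + 5.
Setting these equal: 3p − 1 = −7p + 5 ⇒ 10p = 6 ⇒ p = 3/5, and the value is (3)·(3/5) − 1 = 4/5.
For the defender: with q = P(Fortify), equating Land's and Sea's payoffs gives 4q − 2 = −6q + 5 ⇒ q = 7/10.

7/10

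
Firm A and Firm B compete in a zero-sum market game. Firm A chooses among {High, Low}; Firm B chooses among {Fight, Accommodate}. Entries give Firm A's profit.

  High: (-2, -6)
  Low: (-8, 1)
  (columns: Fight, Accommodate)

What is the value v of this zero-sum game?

Row minima: High → -6, Low → -8; maximin = -6.
Column maxima: Fight → -2, Accommodate → 1; minimax = -2.
-6 ≠ -2, so there is no saddle point; optimal play is mixed.
Let Firm A play High with probability p. Expected payoff against Fight: (-2)p + (-8)(1−p) = 6p − 8; against Accommodate: (-6)p + 1(1−p) = −7p + 1.
Setting these equal: 6p − 8 = −7p + 1 ⇒ 13p = 9 ⇒ p = 9/13, and the value is (6)·(9/13) − 8 = -50/13.
For Firm B: with q = P(Fight), equating High's and Low's payoffs gives 4q − 6 = −9q + 1 ⇒ q = 7/13.

-50/13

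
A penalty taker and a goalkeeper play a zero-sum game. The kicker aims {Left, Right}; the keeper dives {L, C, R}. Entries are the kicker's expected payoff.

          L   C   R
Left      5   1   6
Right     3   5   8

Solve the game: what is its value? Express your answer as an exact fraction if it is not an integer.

11/3

Row minima: Left → 1, Right → 3; maximin = 3.
Column maxima: L → 5, C → 5, R → 8; minimax = 5.
3 ≠ 5, so there is no saddle point; optimal play is mixed.
R is strictly dominated by L (it gives the kicker strictly more in every row), so the keeper never plays it.
On the remaining 2×2 (Left, Right vs L, C):
Let the kicker play Left with probability p. Expected payoff against L: 5p + 3(1−p) = 2p + 3; against C: 1p + 5(1−p) = −4p + 5.
Setting these equal: 2p + 3 = −4p + 5 ⇒ 6p = 2 ⇒ p = 1/3, and the value is (2)·(1/3) + 3 = 11/3.
For the keeper: with q = P(L), equating Left's and Right's payoffs gives 4q + 1 = −2q + 5 ⇒ q = 2/3.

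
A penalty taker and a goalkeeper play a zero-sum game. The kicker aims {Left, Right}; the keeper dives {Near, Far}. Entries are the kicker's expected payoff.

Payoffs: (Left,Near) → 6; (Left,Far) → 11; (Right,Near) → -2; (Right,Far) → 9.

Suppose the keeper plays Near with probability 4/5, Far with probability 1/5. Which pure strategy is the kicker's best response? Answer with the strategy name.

Expected payoff of Left: (4/5)·6 + (1/5)·11 = 7.
Expected payoff of Right: (4/5)·(-2) + (1/5)·9 = 1/5.
The largest is 7, so the kicker's best response is Left.

Left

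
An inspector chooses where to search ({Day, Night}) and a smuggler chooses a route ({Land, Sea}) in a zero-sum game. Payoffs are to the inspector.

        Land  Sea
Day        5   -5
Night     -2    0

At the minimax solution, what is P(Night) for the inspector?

Row minima: Day → -5, Night → -2; maximin = -2.
Column maxima: Land → 5, Sea → 0; minimax = 0.
-2 ≠ 0, so there is no saddle point; optimal play is mixed.
Let the inspector play Day with probability p. Expected payoff against Land: 5p + (-2)(1−p) = 7p − 2; against Sea: (-5)p + 0(1−p) = −5p.
Setting these equal: 7p − 2 = −5p ⇒ 12p = 2 ⇒ p = 1/6, and the value is (7)·(1/6) − 2 = -5/6.
For the smuggler: with q = P(Land), equating Day's and Night's payoffs gives 10q − 5 = −2q ⇒ q = 5/12.

5/6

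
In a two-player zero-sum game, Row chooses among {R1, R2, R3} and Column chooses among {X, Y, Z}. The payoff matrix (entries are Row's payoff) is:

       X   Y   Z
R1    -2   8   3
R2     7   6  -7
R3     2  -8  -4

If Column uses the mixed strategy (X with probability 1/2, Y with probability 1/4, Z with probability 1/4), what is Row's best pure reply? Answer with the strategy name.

Expected payoff of R1: (1/2)·(-2) + (1/4)·8 + (1/4)·3 = 7/4.
Expected payoff of R2: (1/2)·7 + (1/4)·6 + (1/4)·(-7) = 13/4.
Expected payoff of R3: (1/2)·2 + (1/4)·(-8) + (1/4)·(-4) = -2.
The largest is 13/4, so Row's best response is R2.

R2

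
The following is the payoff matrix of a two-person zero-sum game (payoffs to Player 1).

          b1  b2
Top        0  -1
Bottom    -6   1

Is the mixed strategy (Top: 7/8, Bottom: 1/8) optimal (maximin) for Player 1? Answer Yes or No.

Against b1 this mix gives (7/8)·0 + (1/8)·(-6) = -3/4.
Against b2 this mix gives (7/8)·(-1) + (1/8)·1 = -3/4.
All of Player 2's active replies (b1, b2) yield -3/4, and no column does worse for Player 1. The mix makes Player 2 indifferent and guarantees -3/4, so it is optimal.

Yes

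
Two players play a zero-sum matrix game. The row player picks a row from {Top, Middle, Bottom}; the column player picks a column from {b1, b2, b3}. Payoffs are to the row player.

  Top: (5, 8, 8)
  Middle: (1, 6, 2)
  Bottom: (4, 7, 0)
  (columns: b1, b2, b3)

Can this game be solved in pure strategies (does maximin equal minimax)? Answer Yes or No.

Yes

Row minima: Top → 5, Middle → 1, Bottom → 0; maximin = 5.
Column maxima: b1 → 5, b2 → 8, b3 → 8; minimax = 5.
maximin = minimax = 5, so a saddle point exists.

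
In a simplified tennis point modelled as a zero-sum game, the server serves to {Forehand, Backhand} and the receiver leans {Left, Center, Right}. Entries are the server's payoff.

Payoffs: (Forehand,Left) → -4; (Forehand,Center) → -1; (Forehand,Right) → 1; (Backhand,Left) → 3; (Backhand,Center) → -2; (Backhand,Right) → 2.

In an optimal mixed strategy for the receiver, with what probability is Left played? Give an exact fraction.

1/8

Row minima: Forehand → -4, Backhand → -2; maximin = -2.
Column maxima: Left → 3, Center → -1, Right → 2; minimax = -1.
-2 ≠ -1, so there is no saddle point; optimal play is mixed.
Right is strictly dominated by Center (it gives the server strictly more in every row), so the receiver never plays it.
On the remaining 2×2 (Forehand, Backhand vs Left, Center):
Let the server play Forehand with probability p. Expected payoff against Left: (-4)p + 3(1−p) = −7p + 3; against Center: (-1)p + (-2)(1−p) = p − 2.
Setting these equal: −7p + 3 = p − 2 ⇒ −8p = -5 ⇒ p = 5/8, and the value is (-7)·(5/8) + 3 = -11/8.
For the receiver: with q = P(Left), equating Forehand's and Backhand's payoffs gives −3q − 1 = 5q − 2 ⇒ q = 1/8.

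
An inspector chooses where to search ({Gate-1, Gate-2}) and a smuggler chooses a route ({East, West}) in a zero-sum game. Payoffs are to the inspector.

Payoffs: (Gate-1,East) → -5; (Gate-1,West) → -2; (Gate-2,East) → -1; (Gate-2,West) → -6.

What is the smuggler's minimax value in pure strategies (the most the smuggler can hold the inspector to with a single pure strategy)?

Column maxima: East → -1, West → -2.
The smallest of these is -2.

-2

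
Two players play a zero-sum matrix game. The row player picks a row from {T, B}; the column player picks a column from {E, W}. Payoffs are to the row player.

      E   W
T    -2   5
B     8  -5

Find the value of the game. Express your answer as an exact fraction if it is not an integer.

Row minima: T → -2, B → -5; maximin = -2.
Column maxima: E → 8, W → 5; minimax = 5.
-2 ≠ 5, so there is no saddle point; optimal play is mixed.
Let the row player play T with probability p. Expected payoff against E: (-2)p + 8(1−p) = −10p + 8; against W: 5p + (-5)(1−p) = 10p − 5.
Setting these equal: −10p + 8 = 10p − 5 ⇒ −20p = -13 ⇒ p = 13/20, and the value is (-10)·(13/20) + 8 = 3/2.
For the column player: with q = P(E), equating T's and B's payoffs gives −7q + 5 = 13q − 5 ⇒ q = 1/2.

3/2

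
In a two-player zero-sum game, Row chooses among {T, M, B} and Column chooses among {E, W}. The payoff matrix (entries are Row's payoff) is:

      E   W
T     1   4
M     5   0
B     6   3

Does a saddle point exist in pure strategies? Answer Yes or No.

No

Row minima: T → 1, M → 0, B → 3; maximin = 3.
Column maxima: E → 6, W → 4; minimax = 4.
3 ≠ 4, so no pure-strategy equilibrium exists.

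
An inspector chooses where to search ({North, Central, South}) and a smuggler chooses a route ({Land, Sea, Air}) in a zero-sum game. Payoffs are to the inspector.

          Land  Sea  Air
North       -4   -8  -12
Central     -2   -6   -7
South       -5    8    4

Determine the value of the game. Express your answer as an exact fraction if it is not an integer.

Row minima: North → -12, Central → -7, South → -5; maximin = -5.
Column maxima: Land → -2, Sea → 8, Air → 4; minimax = -2.
-5 ≠ -2, so there is no saddle point; optimal play is mixed.
North is strictly dominated by Central, so the inspector never plays it.
Sea is strictly dominated by Air (it gives the inspector strictly more in every row), so the smuggler never plays it.
On the remaining 2×2 (Central, South vs Land, Air):
Let the inspector play Central with probability p. Expected payoff against Land: (-2)p + (-5)(1−p) = 3p − 5; against Air: (-7)p + 4(1−p) = −11p + 4.
Setting these equal: 3p − 5 = −11p + 4 ⇒ 14p = 9 ⇒ p = 9/14, and the value is (3)·(9/14) − 5 = -43/14.
For the smuggler: with q = P(Land), equating Central's and South's payoffs gives 5q − 7 = −9q + 4 ⇒ q = 11/14.

-43/14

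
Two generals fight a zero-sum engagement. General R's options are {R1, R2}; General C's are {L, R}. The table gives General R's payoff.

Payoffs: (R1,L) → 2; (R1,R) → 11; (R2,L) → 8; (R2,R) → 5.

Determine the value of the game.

Row minima: R1 → 2, R2 → 5; maximin = 5.
Column maxima: L → 8, R → 11; minimax = 8.
5 ≠ 8, so there is no saddle point; optimal play is mixed.
Let General R play R1 with probability p. Expected payoff against L: 2p + 8(1−p) = −6p + 8; against R: 11p + 5(1−p) = 6p + 5.
Setting these equal: −6p + 8 = 6p + 5 ⇒ −12p = -3 ⇒ p = 1/4, and the value is (-6)·(1/4) + 8 = 13/2.
For General C: with q = P(L), equating R1's and R2's payoffs gives −9q + 11 = 3q + 5 ⇒ q = 1/2.

13/2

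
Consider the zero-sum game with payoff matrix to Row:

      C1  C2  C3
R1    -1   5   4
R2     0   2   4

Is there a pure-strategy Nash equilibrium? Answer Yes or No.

Row minima: R1 → -1, R2 → 0; maximin = 0.
Column maxima: C1 → 0, C2 → 5, C3 → 4; minimax = 0.
maximin = minimax = 0, so a saddle point exists.

Yes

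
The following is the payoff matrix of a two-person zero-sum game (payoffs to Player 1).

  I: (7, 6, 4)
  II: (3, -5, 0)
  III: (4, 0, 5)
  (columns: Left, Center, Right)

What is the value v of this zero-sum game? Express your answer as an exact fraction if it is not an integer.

Row minima: I → 4, II → -5, III → 0; maximin = 4.
Column maxima: Left → 7, Center → 6, Right → 5; minimax = 5.
4 ≠ 5, so there is no saddle point; optimal play is mixed.
II is strictly dominated by I, so Player 1 never plays it.
Left is strictly dominated by Center (it gives Player 1 strictly more in every row), so Player 2 never plays it.
On the remaining 2×2 (I, III vs Center, Right):
Let Player 1 play I with probability p. Expected payoff against Center: 6p + 0(1−p) = 6p; against Right: 4p + 5(1−p) = −p + 5.
Setting these equal: 6p = −p + 5 ⇒ 7p = 5 ⇒ p = 5/7, and the value is (6)·(5/7) = 30/7.
For Player 2: with q = P(Center), equating I's and III's payoffs gives 2q + 4 = −5q + 5 ⇒ q = 1/7.

30/7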